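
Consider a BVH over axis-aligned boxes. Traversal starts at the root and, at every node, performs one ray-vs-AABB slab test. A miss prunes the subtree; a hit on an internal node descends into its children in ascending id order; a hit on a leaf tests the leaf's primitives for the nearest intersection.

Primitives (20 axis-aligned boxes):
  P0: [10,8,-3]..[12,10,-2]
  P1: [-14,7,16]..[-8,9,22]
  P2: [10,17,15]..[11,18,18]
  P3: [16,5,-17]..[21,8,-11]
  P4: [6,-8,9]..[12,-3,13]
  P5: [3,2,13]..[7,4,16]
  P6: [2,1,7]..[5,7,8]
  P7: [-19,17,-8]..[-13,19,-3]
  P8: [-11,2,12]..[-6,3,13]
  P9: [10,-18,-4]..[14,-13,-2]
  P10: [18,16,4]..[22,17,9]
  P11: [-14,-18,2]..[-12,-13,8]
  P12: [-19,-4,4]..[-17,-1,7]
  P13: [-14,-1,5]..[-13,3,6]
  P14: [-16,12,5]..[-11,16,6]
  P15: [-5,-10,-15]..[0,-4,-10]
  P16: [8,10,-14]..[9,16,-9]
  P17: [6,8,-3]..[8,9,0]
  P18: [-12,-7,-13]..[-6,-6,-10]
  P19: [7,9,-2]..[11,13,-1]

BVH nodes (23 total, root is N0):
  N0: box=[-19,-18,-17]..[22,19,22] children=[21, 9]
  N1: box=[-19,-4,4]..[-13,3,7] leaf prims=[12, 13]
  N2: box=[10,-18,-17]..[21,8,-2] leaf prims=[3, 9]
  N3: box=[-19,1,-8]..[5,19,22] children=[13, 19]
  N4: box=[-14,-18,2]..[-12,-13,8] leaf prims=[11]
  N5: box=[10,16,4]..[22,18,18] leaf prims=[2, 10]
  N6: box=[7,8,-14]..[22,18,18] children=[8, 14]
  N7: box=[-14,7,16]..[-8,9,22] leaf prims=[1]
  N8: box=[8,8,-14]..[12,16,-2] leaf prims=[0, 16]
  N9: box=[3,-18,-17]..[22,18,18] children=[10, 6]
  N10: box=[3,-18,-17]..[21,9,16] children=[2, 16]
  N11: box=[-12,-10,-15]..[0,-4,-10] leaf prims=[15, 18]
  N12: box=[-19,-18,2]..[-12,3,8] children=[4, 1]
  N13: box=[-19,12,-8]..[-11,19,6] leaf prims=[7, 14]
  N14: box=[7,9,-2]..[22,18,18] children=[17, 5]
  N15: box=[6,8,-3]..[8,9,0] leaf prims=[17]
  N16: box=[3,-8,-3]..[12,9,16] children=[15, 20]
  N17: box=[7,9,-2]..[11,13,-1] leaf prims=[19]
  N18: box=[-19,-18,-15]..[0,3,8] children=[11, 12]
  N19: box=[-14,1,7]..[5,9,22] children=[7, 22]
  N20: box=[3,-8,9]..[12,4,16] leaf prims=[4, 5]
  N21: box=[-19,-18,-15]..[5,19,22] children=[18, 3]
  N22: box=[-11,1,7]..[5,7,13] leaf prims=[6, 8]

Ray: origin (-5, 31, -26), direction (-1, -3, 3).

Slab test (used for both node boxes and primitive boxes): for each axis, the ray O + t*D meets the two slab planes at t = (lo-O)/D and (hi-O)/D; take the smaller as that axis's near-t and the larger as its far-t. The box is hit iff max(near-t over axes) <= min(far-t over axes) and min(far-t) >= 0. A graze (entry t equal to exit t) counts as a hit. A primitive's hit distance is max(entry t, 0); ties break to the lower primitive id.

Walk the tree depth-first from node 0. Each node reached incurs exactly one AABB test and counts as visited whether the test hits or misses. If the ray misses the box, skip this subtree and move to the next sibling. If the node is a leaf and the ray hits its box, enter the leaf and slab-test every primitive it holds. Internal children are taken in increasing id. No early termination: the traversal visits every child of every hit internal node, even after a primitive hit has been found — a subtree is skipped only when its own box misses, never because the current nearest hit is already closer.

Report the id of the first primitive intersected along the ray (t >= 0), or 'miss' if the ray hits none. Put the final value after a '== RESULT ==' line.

Traverse from the root:
N0 x:[-27,14] y:[4,49/3] z:[3,16] -> hit [4,14], descend [9, 21]
  N9 x:[-27,-8] y:[13/3,49/3] z:[3,44/3] -> miss, prune
  N21 x:[-10,14] y:[4,49/3] z:[11/3,16] -> hit [4,14], descend [3, 18]
    N3 x:[-10,14] y:[4,10] z:[6,16] -> hit [6,10], descend [13, 19]
      N13 x:[6,14] y:[4,19/3] z:[6,32/3] -> hit [6,19/3] leaf, test {P7(miss), P14(miss)}
      N19 x:[-10,9] y:[22/3,10] z:[11,16] -> miss, prune
    N18 x:[-5,14] y:[28/3,49/3] z:[11/3,34/3] -> hit [28/3,34/3], descend [11, 12]
      N11 x:[-5,7] y:[35/3,41/3] z:[11/3,16/3] -> miss, prune
      N12 x:[7,14] y:[28/3,49/3] z:[28/3,34/3] -> hit [28/3,34/3], descend [1, 4]
        N1 x:[8,14] y:[28/3,35/3] z:[10,11] -> hit [10,11] leaf, test {P12(miss), P13(miss)}
        N4 x:[7,9] y:[44/3,49/3] z:[28/3,34/3] -> miss, prune

11 AABB tests over nodes [0, 9, 21, 3, 13, 19, 18, 11, 12, 1, 4]; 2 leaves entered; closest miss.

== RESULT ==
miss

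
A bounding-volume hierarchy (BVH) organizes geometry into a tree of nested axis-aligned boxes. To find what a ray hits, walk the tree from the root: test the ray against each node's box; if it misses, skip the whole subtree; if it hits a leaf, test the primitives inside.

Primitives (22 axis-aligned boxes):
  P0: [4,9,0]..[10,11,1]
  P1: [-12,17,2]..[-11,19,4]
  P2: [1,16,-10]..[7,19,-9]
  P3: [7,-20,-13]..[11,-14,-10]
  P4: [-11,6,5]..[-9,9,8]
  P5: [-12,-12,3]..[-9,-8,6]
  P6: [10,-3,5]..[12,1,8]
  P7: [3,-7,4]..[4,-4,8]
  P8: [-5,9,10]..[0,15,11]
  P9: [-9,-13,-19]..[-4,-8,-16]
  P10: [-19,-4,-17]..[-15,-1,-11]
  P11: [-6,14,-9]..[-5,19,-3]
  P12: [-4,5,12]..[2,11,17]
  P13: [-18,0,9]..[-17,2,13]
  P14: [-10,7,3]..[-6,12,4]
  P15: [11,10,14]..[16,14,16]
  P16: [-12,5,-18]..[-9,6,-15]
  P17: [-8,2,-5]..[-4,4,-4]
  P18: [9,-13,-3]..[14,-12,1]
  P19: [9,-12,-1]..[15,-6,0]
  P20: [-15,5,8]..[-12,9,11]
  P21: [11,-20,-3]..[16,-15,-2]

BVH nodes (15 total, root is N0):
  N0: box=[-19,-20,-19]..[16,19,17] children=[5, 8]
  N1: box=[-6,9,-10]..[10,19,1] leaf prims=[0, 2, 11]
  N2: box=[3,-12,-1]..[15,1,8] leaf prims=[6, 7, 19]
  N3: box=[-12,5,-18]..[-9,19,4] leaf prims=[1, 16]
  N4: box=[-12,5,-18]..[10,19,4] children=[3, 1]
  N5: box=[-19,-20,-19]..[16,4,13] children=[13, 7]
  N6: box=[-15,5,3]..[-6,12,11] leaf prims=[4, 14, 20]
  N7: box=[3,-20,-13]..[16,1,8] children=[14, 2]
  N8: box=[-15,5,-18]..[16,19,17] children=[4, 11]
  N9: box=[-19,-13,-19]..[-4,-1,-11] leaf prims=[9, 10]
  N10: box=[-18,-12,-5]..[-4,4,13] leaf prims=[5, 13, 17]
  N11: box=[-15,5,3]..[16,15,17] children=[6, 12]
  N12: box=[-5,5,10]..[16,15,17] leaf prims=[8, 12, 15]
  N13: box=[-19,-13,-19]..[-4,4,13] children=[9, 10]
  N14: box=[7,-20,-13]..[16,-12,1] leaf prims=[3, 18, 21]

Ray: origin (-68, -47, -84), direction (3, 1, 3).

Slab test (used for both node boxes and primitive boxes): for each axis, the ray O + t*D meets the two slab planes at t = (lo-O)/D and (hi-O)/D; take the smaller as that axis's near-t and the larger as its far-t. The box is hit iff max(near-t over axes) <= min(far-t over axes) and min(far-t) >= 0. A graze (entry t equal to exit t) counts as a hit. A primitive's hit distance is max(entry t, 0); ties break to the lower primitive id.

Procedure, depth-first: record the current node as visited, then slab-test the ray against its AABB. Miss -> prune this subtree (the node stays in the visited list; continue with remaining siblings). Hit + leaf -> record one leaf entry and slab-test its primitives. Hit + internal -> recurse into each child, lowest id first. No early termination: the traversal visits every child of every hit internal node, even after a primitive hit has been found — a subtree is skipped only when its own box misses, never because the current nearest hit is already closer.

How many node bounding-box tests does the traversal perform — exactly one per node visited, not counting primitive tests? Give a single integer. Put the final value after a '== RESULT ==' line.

Trace the traversal:
N0 x:[49/3,28] y:[27,66] z:[65/3,101/3] -> hit [27,28], descend [5, 8]
  N5 x:[49/3,28] y:[27,51] z:[65/3,97/3] -> hit [27,28], descend [7, 13]
    N7 x:[71/3,28] y:[27,48] z:[71/3,92/3] -> hit [27,28], descend [2, 14]
      N2 x:[71/3,83/3] y:[35,48] z:[83/3,92/3] -> miss, prune
      N14 x:[25,28] y:[27,35] z:[71/3,85/3] -> hit [27,28] leaf, test {P3(miss), P18(miss), P21@t=27}
    N13 x:[49/3,64/3] y:[34,51] z:[65/3,97/3] -> miss, prune
  N8 x:[53/3,28] y:[52,66] z:[22,101/3] -> miss, prune

Visited [0, 5, 7, 2, 14, 13, 8]. Tests: 7 box, 1 leaf. Nearest: P21.

== RESULT ==
7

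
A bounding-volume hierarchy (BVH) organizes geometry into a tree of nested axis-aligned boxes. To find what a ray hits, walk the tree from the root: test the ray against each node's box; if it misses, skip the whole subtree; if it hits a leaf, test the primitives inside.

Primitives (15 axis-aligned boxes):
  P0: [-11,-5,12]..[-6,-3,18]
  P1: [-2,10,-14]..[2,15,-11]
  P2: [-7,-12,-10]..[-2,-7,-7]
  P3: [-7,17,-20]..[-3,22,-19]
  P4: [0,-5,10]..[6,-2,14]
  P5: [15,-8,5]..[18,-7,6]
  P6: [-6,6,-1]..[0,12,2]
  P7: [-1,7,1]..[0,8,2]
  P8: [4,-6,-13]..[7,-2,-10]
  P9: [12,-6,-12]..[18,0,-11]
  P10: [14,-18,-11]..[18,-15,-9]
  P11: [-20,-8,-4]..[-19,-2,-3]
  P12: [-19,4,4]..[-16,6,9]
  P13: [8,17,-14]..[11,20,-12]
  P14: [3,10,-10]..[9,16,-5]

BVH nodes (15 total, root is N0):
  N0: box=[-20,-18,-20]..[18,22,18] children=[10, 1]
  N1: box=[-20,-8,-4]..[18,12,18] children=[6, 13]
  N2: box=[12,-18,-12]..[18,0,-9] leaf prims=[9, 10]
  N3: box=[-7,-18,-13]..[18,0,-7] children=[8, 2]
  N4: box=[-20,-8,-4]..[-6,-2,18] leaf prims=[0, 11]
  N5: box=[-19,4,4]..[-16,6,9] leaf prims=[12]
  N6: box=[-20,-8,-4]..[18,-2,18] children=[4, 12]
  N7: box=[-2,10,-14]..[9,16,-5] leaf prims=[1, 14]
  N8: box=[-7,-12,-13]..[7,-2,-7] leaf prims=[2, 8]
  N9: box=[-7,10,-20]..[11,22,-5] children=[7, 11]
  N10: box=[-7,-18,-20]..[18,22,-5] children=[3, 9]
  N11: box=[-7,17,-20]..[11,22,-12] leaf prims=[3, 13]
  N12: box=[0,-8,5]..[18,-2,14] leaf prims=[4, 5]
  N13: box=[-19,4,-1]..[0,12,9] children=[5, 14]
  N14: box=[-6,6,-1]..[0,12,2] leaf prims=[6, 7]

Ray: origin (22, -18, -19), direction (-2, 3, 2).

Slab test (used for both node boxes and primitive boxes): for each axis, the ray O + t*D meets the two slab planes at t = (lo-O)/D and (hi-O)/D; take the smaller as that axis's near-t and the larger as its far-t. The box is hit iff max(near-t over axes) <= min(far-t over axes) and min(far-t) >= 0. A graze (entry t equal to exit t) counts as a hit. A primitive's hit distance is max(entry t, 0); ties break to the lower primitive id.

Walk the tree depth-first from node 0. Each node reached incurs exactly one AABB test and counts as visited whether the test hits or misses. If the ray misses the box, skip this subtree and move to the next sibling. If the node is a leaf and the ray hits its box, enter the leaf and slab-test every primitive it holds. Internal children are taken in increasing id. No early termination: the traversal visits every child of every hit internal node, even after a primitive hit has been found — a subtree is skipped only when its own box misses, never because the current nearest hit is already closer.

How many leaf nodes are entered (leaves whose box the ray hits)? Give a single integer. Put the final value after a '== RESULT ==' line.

Trace the traversal:
N0 x:[2,21] y:[0,40/3] z:[-1/2,37/2] -> hit [2,40/3], descend [1, 10]
  N1 x:[2,21] y:[10/3,10] z:[15/2,37/2] -> hit [15/2,10], descend [6, 13]
    N6 x:[2,21] y:[10/3,16/3] z:[15/2,37/2] -> miss, prune
    N13 x:[11,41/2] y:[22/3,10] z:[9,14] -> miss, prune
  N10 x:[2,29/2] y:[0,40/3] z:[-1/2,7] -> hit [2,7], descend [3, 9]
    N3 x:[2,29/2] y:[0,6] z:[3,6] -> hit [3,6], descend [2, 8]
      N2 x:[2,5] y:[0,6] z:[7/2,5] -> hit [7/2,5] leaf, test {P9@t=4, P10(miss)}
      N8 x:[15/2,29/2] y:[2,16/3] z:[3,6] -> miss, prune
    N9 x:[11/2,29/2] y:[28/3,40/3] z:[-1/2,7] -> miss, prune

Summary -> nodes [0, 1, 6, 13, 10, 3, 2, 8, 9]; box-tests=9; leaf-entries=1; first=P9

== RESULT ==
1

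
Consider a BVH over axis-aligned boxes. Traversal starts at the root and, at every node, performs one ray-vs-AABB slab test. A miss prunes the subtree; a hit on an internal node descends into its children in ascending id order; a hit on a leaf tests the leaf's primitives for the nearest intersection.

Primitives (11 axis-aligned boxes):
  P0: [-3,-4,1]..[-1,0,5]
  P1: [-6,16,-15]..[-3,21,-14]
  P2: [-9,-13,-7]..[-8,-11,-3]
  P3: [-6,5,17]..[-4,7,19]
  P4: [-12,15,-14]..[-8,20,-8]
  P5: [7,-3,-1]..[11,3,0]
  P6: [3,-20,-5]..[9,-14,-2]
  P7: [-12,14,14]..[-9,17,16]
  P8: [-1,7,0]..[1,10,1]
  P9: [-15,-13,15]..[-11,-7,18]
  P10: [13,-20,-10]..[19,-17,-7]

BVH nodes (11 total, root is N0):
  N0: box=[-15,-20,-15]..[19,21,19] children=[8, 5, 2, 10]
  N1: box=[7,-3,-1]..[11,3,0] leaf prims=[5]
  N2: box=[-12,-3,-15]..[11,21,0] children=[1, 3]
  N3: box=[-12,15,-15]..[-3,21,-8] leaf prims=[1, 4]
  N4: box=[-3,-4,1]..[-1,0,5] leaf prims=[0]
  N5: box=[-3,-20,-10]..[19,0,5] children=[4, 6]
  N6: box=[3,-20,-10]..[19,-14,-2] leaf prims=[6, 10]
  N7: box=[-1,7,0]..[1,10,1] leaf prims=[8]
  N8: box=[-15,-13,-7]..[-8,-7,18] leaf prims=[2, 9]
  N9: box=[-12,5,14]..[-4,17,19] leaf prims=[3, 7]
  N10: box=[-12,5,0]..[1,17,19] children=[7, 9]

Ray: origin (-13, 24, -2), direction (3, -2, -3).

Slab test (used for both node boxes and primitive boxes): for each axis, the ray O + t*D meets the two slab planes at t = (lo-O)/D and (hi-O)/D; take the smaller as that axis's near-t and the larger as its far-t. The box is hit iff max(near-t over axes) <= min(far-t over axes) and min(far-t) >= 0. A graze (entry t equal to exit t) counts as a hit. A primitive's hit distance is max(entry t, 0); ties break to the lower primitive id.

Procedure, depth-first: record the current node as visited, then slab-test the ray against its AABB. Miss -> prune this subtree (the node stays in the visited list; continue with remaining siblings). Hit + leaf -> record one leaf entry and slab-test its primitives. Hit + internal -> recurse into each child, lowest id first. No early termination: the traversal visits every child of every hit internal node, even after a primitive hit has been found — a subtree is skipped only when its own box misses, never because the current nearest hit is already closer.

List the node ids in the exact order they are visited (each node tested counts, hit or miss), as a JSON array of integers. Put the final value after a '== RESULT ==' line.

Trace the traversal:
N0 x:[-2/3,32/3] y:[3/2,22] z:[-7,13/3] -> hit [3/2,13/3], descend [2, 5, 8, 10]
  N2 x:[1/3,8] y:[3/2,27/2] z:[-2/3,13/3] -> hit [3/2,13/3], descend [1, 3]
    N1 x:[20/3,8] y:[21/2,27/2] z:[-2/3,-1/3] -> miss, prune
    N3 x:[1/3,10/3] y:[3/2,9/2] z:[2,13/3] -> hit [2,10/3] leaf, test {P1(miss), P4(miss)}
  N5 x:[10/3,32/3] y:[12,22] z:[-7/3,8/3] -> miss, prune
  N8 x:[-2/3,5/3] y:[31/2,37/2] z:[-20/3,5/3] -> miss, prune
  N10 x:[1/3,14/3] y:[7/2,19/2] z:[-7,-2/3] -> miss, prune

7 AABB tests over nodes [0, 2, 1, 3, 5, 8, 10]; 1 leaf entered; closest miss.

== RESULT ==
[0, 2, 1, 3, 5, 8, 10]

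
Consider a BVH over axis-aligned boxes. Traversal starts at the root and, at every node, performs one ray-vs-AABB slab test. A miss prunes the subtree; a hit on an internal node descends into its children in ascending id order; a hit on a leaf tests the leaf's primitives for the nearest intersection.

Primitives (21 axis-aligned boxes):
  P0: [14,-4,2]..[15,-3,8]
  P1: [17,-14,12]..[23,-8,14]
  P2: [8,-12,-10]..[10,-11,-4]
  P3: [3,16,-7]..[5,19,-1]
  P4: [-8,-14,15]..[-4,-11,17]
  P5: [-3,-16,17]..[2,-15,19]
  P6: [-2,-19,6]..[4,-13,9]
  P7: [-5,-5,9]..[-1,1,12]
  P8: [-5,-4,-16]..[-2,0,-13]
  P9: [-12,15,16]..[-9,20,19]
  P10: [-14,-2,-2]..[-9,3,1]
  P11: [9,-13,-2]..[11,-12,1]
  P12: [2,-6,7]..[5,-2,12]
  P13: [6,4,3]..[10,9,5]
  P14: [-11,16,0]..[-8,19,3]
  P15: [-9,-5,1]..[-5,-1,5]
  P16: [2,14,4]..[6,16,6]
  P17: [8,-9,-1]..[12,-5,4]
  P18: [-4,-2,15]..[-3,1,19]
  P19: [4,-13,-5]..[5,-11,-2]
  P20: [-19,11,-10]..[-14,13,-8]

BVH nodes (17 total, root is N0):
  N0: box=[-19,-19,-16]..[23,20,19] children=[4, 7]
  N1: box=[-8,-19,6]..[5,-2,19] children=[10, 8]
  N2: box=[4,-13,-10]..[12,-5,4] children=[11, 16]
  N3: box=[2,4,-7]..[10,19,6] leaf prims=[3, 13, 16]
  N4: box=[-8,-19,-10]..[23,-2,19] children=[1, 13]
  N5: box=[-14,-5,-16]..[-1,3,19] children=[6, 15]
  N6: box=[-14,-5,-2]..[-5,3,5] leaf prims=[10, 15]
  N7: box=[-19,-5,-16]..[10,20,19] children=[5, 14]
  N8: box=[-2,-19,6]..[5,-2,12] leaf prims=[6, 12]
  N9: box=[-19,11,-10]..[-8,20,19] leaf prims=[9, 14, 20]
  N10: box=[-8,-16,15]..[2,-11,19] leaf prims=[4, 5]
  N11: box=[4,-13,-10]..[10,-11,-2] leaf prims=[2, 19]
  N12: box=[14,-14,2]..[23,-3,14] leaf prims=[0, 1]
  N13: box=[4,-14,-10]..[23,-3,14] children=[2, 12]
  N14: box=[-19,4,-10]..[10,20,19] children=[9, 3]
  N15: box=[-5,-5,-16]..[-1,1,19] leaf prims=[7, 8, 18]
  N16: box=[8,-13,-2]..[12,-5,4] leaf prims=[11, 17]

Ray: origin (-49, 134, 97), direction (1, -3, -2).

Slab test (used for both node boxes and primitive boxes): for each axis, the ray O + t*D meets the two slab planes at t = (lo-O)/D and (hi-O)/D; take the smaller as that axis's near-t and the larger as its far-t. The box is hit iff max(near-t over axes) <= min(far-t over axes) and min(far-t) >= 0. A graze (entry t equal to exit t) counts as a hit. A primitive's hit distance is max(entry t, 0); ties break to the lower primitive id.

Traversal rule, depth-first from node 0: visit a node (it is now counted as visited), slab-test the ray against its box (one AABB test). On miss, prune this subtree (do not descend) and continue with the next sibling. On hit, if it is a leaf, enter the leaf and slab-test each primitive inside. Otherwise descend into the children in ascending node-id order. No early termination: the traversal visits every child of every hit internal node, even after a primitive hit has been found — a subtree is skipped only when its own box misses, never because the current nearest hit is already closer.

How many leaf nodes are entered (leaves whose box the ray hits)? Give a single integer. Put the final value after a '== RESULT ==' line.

Trace the traversal:
N0 x:[30,72] y:[38,51] z:[39,113/2] -> hit [39,51], descend [4, 7]
  N4 x:[41,72] y:[136/3,51] z:[39,107/2] -> hit [136/3,51], descend [1, 13]
    N1 x:[41,54] y:[136/3,51] z:[39,91/2] -> hit [136/3,91/2], descend [8, 10]
      N8 x:[47,54] y:[136/3,51] z:[85/2,91/2] -> miss, prune
      N10 x:[41,51] y:[145/3,50] z:[39,41] -> miss, prune
    N13 x:[53,72] y:[137/3,148/3] z:[83/2,107/2] -> miss, prune
  N7 x:[30,59] y:[38,139/3] z:[39,113/2] -> hit [39,139/3], descend [5, 14]
    N5 x:[35,48] y:[131/3,139/3] z:[39,113/2] -> hit [131/3,139/3], descend [6, 15]
      N6 x:[35,44] y:[131/3,139/3] z:[46,99/2] -> miss, prune
      N15 x:[44,48] y:[133/3,139/3] z:[39,113/2] -> hit [133/3,139/3] leaf, test {P7(miss), P8(miss), P18(miss)}
    N14 x:[30,59] y:[38,130/3] z:[39,107/2] -> hit [39,130/3], descend [3, 9]
      N3 x:[51,59] y:[115/3,130/3] z:[91/2,52] -> miss, prune
      N9 x:[30,41] y:[38,41] z:[39,107/2] -> hit [39,41] leaf, test {P9@t=39, P14(miss), P20(miss)}

Visited [0, 4, 1, 8, 10, 13, 7, 5, 6, 15, 14, 3, 9]. Tests: 13 box, 2 leaf. Nearest: P9.

== RESULT ==
2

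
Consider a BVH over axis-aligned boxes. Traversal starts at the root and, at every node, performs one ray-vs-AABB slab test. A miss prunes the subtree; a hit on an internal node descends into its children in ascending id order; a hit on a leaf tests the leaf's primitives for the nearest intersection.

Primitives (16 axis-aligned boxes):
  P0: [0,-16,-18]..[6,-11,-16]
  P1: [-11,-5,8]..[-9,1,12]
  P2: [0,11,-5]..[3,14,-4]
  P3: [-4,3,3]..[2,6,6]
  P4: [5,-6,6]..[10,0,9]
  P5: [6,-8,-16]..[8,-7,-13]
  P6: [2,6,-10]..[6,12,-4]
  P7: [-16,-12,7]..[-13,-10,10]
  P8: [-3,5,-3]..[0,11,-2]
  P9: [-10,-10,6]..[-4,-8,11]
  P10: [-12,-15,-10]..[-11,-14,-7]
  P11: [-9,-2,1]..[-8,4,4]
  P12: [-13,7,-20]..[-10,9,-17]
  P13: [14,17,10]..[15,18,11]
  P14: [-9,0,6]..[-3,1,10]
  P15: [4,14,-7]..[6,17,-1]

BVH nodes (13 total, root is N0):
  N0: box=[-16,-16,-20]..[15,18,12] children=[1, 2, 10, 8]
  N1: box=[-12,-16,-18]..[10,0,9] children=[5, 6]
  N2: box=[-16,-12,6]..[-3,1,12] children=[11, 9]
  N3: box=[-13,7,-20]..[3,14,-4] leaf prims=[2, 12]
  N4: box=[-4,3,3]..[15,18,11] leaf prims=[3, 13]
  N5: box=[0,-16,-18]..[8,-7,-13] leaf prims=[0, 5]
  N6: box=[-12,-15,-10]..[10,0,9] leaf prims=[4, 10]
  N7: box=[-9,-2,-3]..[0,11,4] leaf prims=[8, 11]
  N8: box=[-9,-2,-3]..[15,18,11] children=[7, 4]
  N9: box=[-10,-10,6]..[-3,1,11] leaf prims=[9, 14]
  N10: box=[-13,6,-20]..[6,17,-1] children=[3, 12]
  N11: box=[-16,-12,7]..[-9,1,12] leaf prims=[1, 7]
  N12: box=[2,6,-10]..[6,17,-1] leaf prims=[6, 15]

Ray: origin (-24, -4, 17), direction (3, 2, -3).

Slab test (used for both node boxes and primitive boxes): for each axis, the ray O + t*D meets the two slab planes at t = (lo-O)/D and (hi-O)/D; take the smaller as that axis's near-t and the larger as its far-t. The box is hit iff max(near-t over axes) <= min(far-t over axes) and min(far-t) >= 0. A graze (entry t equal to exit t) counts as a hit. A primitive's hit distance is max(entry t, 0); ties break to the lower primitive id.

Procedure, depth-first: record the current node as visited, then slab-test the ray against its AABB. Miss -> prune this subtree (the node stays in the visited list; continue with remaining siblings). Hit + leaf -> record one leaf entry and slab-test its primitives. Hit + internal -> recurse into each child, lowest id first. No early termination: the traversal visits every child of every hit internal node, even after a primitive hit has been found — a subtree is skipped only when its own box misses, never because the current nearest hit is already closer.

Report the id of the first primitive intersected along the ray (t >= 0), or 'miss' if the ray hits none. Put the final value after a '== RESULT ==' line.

Traverse from the root:
N0 x:[8/3,13] y:[-6,11] z:[5/3,37/3] -> hit [8/3,11], descend [1, 2, 8, 10]
  N1 x:[4,34/3] y:[-6,2] z:[8/3,35/3] -> miss, prune
  N2 x:[8/3,7] y:[-4,5/2] z:[5/3,11/3] -> miss, prune
  N8 x:[5,13] y:[1,11] z:[2,20/3] -> hit [5,20/3], descend [4, 7]
    N4 x:[20/3,13] y:[7/2,11] z:[2,14/3] -> miss, prune
    N7 x:[5,8] y:[1,15/2] z:[13/3,20/3] -> hit [5,20/3] leaf, test {P8(miss), P11(miss)}
  N10 x:[11/3,10] y:[5,21/2] z:[6,37/3] -> hit [6,10], descend [3, 12]
    N3 x:[11/3,9] y:[11/2,9] z:[7,37/3] -> hit [7,9] leaf, test {P2(miss), P12(miss)}
    N12 x:[26/3,10] y:[5,21/2] z:[6,9] -> hit [26/3,9] leaf, test {P6(miss), P15(miss)}

Visited [0, 1, 2, 8, 4, 7, 10, 3, 12]. Tests: 9 box, 3 leaf. Nearest: miss.

== RESULT ==
miss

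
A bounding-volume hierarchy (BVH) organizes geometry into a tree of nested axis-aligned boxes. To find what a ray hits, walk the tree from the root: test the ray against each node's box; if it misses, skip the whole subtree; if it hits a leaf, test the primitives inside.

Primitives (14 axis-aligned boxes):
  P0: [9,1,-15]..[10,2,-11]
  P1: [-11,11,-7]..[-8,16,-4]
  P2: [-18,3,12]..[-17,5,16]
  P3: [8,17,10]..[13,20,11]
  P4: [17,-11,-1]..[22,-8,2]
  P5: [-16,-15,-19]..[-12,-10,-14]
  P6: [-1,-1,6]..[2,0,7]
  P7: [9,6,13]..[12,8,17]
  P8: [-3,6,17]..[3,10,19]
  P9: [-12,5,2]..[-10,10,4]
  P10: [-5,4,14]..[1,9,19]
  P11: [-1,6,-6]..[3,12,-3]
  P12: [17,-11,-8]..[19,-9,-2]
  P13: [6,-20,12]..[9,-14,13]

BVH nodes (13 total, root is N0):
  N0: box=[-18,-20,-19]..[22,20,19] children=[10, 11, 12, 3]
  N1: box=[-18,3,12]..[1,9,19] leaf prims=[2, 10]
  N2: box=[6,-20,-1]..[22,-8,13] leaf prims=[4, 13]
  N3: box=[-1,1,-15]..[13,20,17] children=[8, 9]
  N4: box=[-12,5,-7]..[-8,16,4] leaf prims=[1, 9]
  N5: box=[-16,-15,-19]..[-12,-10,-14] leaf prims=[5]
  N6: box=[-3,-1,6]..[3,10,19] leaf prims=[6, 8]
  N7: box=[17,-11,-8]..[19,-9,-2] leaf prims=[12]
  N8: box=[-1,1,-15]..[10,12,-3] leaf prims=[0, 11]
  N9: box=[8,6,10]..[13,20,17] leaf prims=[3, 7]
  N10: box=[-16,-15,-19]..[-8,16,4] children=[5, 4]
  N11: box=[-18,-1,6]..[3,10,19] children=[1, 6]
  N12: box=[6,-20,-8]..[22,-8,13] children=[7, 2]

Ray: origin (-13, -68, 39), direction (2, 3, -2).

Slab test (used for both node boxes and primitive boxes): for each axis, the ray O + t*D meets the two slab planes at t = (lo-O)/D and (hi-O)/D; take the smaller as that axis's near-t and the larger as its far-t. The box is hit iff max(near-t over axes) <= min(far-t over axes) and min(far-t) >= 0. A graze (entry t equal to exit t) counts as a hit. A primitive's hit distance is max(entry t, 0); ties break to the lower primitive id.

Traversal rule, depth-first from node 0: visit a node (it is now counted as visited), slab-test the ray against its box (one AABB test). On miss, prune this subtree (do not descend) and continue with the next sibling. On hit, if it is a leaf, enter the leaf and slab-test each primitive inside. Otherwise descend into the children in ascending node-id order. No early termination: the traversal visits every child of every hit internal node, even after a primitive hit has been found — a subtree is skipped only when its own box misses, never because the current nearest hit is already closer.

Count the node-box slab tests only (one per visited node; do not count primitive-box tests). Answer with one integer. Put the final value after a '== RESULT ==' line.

Trace the traversal:
N0 x:[-5/2,35/2] y:[16,88/3] z:[10,29] -> hit [16,35/2], descend [3, 10, 11, 12]
  N3 x:[6,13] y:[23,88/3] z:[11,27] -> miss, prune
  N10 x:[-3/2,5/2] y:[53/3,28] z:[35/2,29] -> miss, prune
  N11 x:[-5/2,8] y:[67/3,26] z:[10,33/2] -> miss, prune
  N12 x:[19/2,35/2] y:[16,20] z:[13,47/2] -> hit [16,35/2], descend [2, 7]
    N2 x:[19/2,35/2] y:[16,20] z:[13,20] -> hit [16,35/2] leaf, test {P4(miss), P13(miss)}
    N7 x:[15,16] y:[19,59/3] z:[41/2,47/2] -> miss, prune

7 AABB tests over nodes [0, 3, 10, 11, 12, 2, 7]; 1 leaf entered; closest miss.

== RESULT ==
7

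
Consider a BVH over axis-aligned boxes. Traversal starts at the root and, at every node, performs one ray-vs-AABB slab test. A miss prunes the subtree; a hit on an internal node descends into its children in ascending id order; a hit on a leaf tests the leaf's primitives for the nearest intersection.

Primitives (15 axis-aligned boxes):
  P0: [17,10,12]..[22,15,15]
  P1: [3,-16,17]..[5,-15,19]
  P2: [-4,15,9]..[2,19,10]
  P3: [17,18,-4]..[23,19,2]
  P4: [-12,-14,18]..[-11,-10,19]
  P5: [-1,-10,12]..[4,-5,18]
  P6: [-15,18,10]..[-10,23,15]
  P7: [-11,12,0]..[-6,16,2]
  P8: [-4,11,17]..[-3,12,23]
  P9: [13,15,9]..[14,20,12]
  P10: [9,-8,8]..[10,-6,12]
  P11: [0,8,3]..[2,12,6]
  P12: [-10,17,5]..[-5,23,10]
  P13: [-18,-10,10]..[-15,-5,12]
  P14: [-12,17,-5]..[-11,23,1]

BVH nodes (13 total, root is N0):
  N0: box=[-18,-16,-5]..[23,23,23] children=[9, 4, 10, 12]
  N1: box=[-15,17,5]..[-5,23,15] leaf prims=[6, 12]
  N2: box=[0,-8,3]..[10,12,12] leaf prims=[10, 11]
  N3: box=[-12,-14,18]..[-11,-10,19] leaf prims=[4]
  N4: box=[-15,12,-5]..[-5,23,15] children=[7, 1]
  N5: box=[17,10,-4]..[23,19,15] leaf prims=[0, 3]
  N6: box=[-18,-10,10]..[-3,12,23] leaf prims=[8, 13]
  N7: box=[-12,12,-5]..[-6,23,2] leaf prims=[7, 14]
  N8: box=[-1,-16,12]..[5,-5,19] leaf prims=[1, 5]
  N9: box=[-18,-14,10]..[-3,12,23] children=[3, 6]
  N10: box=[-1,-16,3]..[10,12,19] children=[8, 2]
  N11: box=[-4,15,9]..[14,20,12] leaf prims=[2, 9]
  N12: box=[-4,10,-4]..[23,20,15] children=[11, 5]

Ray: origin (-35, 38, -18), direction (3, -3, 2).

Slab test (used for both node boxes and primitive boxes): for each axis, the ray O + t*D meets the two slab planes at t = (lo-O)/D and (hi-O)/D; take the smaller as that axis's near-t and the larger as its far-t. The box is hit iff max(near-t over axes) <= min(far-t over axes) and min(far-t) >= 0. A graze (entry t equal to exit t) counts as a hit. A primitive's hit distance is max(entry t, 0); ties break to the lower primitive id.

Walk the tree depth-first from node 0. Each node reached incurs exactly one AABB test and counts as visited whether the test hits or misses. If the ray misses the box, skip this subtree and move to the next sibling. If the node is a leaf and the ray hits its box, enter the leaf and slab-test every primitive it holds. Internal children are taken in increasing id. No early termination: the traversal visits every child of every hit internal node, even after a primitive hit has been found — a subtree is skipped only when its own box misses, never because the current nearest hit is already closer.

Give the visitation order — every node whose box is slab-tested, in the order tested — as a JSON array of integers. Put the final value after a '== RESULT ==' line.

Trace the traversal:
N0 x:[17/3,58/3] y:[5,18] z:[13/2,41/2] -> hit [13/2,18], descend [4, 9, 10, 12]
  N4 x:[20/3,10] y:[5,26/3] z:[13/2,33/2] -> hit [20/3,26/3], descend [1, 7]
    N1 x:[20/3,10] y:[5,7] z:[23/2,33/2] -> miss, prune
    N7 x:[23/3,29/3] y:[5,26/3] z:[13/2,10] -> hit [23/3,26/3] leaf, test {P7(miss), P14(miss)}
  N9 x:[17/3,32/3] y:[26/3,52/3] z:[14,41/2] -> miss, prune
  N10 x:[34/3,15] y:[26/3,18] z:[21/2,37/2] -> hit [34/3,15], descend [2, 8]
    N2 x:[35/3,15] y:[26/3,46/3] z:[21/2,15] -> hit [35/3,15] leaf, test {P10@t=44/3, P11(miss)}
    N8 x:[34/3,40/3] y:[43/3,18] z:[15,37/2] -> miss, prune
  N12 x:[31/3,58/3] y:[6,28/3] z:[7,33/2] -> miss, prune

9 AABB tests over nodes [0, 4, 1, 7, 9, 10, 2, 8, 12]; 2 leaves entered; closest P10.

== RESULT ==
[0, 4, 1, 7, 9, 10, 2, 8, 12]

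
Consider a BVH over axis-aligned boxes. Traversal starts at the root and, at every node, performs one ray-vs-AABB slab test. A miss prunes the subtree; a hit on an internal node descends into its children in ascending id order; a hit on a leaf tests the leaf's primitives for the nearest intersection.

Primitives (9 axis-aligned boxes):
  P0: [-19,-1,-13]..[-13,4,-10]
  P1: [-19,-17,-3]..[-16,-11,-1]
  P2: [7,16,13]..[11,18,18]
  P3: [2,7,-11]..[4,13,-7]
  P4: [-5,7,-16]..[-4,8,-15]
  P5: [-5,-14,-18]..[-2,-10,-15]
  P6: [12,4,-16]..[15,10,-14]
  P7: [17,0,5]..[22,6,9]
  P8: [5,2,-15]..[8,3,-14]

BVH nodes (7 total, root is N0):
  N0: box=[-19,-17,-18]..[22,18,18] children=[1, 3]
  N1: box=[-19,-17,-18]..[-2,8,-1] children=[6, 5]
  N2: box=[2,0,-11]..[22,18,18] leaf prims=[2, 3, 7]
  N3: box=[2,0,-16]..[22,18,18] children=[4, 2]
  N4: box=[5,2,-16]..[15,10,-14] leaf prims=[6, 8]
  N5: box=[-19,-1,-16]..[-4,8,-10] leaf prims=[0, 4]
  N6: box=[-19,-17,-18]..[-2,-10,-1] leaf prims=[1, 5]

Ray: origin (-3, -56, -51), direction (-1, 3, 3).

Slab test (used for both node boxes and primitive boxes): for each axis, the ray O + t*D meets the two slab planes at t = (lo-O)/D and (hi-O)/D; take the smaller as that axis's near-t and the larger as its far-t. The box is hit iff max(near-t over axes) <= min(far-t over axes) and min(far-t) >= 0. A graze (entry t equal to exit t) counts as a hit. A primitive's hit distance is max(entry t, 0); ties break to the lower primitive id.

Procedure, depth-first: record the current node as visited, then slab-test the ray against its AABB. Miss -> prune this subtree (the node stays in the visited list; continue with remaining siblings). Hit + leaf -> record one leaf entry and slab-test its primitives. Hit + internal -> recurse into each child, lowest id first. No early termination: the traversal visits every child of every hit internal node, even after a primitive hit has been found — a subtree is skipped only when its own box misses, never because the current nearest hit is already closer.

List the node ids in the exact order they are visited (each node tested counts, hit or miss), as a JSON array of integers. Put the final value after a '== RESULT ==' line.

Traverse from the root:
N0 x:[-25,16] y:[13,74/3] z:[11,23] -> hit [13,16], descend [1, 3]
  N1 x:[-1,16] y:[13,64/3] z:[11,50/3] -> hit [13,16], descend [5, 6]
    N5 x:[1,16] y:[55/3,64/3] z:[35/3,41/3] -> miss, prune
    N6 x:[-1,16] y:[13,46/3] z:[11,50/3] -> hit [13,46/3] leaf, test {P1(miss), P5(miss)}
  N3 x:[-25,-5] y:[56/3,74/3] z:[35/3,23] -> miss, prune

5 AABB tests over nodes [0, 1, 5, 6, 3]; 1 leaf entered; closest miss.

== RESULT ==
[0, 1, 5, 6, 3]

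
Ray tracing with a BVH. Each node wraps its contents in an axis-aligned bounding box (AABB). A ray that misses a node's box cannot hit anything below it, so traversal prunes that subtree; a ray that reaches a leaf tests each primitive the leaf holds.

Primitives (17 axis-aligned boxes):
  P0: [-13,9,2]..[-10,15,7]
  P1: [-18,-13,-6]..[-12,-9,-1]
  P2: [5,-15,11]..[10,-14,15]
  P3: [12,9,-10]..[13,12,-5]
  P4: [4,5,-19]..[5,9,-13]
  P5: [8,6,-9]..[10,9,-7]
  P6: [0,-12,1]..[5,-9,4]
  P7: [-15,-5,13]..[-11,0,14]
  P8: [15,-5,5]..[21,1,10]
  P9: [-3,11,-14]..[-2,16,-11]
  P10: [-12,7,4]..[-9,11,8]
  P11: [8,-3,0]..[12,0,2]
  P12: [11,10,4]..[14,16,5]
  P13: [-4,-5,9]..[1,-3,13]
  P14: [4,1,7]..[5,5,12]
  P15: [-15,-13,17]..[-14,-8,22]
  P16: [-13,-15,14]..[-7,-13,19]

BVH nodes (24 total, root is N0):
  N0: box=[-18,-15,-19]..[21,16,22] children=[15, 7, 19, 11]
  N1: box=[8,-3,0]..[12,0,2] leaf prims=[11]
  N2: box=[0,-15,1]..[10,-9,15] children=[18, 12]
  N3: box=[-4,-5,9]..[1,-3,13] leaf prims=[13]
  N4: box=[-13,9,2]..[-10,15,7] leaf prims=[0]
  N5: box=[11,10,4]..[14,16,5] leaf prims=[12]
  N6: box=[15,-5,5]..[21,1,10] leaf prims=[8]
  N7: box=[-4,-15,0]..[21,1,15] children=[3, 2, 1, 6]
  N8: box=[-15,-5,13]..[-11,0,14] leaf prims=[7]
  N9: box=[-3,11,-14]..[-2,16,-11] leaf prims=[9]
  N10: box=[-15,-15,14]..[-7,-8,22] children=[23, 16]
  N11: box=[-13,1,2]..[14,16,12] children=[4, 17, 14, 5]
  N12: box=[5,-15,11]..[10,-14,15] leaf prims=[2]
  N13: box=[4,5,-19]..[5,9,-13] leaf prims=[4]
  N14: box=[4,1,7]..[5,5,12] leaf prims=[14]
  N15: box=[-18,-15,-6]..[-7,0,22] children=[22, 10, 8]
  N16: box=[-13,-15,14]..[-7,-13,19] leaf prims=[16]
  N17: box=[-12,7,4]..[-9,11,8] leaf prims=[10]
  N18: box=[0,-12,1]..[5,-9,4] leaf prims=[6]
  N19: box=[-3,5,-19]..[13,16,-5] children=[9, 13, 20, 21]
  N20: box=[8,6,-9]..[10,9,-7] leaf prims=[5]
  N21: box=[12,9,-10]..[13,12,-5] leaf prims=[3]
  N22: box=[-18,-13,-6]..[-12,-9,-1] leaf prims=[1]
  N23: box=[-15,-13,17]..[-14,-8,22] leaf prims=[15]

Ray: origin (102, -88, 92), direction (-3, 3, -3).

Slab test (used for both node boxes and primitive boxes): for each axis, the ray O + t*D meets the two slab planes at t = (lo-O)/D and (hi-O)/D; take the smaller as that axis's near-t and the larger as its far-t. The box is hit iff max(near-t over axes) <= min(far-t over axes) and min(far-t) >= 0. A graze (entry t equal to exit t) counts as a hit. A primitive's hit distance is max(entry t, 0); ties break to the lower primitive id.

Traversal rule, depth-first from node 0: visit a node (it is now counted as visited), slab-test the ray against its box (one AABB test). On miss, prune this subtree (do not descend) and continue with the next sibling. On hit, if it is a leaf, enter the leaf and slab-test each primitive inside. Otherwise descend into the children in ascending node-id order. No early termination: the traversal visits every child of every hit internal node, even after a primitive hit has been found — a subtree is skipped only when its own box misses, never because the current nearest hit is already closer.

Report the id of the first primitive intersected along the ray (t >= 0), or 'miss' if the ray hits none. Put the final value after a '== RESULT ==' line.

Trace the traversal:
N0 x:[27,40] y:[73/3,104/3] z:[70/3,37] -> hit [27,104/3], descend [7, 11, 15, 19]
  N7 x:[27,106/3] y:[73/3,89/3] z:[77/3,92/3] -> hit [27,89/3], descend [1, 2, 3, 6]
    N1 x:[30,94/3] y:[85/3,88/3] z:[30,92/3] -> miss, prune
    N2 x:[92/3,34] y:[73/3,79/3] z:[77/3,91/3] -> miss, prune
    N3 x:[101/3,106/3] y:[83/3,85/3] z:[79/3,83/3] -> miss, prune
    N6 x:[27,29] y:[83/3,89/3] z:[82/3,29] -> hit [83/3,29] leaf, test {P8@t=83/3}
  N11 x:[88/3,115/3] y:[89/3,104/3] z:[80/3,30] -> hit [89/3,30], descend [4, 5, 14, 17]
    N4 x:[112/3,115/3] y:[97/3,103/3] z:[85/3,30] -> miss, prune
    N5 x:[88/3,91/3] y:[98/3,104/3] z:[29,88/3] -> miss, prune
    N14 x:[97/3,98/3] y:[89/3,31] z:[80/3,85/3] -> miss, prune
    N17 x:[37,38] y:[95/3,33] z:[28,88/3] -> miss, prune
  N15 x:[109/3,40] y:[73/3,88/3] z:[70/3,98/3] -> miss, prune
  N19 x:[89/3,35] y:[31,104/3] z:[97/3,37] -> hit [97/3,104/3], descend [9, 13, 20, 21]
    N9 x:[104/3,35] y:[33,104/3] z:[103/3,106/3] -> hit [104/3,104/3] leaf, test {P9@t=104/3}
    N13 x:[97/3,98/3] y:[31,97/3] z:[35,37] -> miss, prune
    N20 x:[92/3,94/3] y:[94/3,97/3] z:[33,101/3] -> miss, prune
    N21 x:[89/3,30] y:[97/3,100/3] z:[97/3,34] -> miss, prune

17 AABB tests over nodes [0, 7, 1, 2, 3, 6, 11, 4, 5, 14, 17, 15, 19, 9, 13, 20, 21]; 2 leaves entered; closest P8.

== RESULT ==
8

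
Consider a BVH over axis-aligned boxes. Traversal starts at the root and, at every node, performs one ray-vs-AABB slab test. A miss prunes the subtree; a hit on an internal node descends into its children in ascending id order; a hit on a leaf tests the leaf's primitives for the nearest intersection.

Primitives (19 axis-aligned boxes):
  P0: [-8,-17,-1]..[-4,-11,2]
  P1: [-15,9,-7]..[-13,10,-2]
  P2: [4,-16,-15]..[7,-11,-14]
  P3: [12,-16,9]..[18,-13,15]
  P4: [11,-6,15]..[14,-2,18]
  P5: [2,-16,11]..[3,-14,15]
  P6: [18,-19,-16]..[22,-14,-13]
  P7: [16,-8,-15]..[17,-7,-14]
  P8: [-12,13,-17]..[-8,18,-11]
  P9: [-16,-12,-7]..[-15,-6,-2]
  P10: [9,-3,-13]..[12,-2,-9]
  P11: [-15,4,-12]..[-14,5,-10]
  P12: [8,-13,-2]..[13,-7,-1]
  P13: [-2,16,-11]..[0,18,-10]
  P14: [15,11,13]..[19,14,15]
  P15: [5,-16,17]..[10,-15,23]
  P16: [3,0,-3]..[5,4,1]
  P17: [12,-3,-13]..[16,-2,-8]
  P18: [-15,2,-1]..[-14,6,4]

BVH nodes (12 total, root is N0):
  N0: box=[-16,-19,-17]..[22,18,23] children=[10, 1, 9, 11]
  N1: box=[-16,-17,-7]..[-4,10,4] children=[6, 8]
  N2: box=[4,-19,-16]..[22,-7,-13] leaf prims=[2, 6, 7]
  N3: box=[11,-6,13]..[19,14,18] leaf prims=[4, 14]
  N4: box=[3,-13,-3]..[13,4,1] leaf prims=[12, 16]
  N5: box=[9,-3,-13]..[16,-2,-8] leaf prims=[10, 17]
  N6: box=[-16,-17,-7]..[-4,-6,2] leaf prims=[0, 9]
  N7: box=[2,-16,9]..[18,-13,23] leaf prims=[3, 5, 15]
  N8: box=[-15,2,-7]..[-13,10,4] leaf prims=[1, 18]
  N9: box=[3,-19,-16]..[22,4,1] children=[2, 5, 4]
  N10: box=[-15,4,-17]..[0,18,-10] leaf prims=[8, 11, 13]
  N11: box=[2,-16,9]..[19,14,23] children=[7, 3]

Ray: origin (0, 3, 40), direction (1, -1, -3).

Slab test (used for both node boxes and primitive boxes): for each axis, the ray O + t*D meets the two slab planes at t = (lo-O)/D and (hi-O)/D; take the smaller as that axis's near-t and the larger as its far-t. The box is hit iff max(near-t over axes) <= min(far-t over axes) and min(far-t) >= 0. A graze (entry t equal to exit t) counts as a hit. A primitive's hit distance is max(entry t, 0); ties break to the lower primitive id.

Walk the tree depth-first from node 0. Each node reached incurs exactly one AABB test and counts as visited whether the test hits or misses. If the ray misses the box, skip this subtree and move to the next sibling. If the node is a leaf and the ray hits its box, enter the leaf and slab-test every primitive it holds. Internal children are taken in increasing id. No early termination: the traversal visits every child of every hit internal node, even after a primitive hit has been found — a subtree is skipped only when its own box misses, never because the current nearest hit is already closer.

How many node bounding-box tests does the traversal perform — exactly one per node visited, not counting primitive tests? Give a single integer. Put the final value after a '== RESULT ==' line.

Traverse from the root:
N0 x:[-16,22] y:[-15,22] z:[17/3,19] -> hit [17/3,19], descend [1, 9, 10, 11]
  N1 x:[-16,-4] y:[-7,20] z:[12,47/3] -> miss, prune
  N9 x:[3,22] y:[-1,22] z:[13,56/3] -> hit [13,56/3], descend [2, 4, 5]
    N2 x:[4,22] y:[10,22] z:[53/3,56/3] -> hit [53/3,56/3] leaf, test {P2(miss), P6@t=18, P7(miss)}
    N4 x:[3,13] y:[-1,16] z:[13,43/3] -> hit [13,13] leaf, test {P12(miss), P16(miss)}
    N5 x:[9,16] y:[5,6] z:[16,53/3] -> miss, prune
  N10 x:[-15,0] y:[-15,-1] z:[50/3,19] -> miss, prune
  N11 x:[2,19] y:[-11,19] z:[17/3,31/3] -> hit [17/3,31/3], descend [3, 7]
    N3 x:[11,19] y:[-11,9] z:[22/3,9] -> miss, prune
    N7 x:[2,18] y:[16,19] z:[17/3,31/3] -> miss, prune

Summary -> nodes [0, 1, 9, 2, 4, 5, 10, 11, 3, 7]; box-tests=10; leaf-entries=2; first=P6

== RESULT ==
10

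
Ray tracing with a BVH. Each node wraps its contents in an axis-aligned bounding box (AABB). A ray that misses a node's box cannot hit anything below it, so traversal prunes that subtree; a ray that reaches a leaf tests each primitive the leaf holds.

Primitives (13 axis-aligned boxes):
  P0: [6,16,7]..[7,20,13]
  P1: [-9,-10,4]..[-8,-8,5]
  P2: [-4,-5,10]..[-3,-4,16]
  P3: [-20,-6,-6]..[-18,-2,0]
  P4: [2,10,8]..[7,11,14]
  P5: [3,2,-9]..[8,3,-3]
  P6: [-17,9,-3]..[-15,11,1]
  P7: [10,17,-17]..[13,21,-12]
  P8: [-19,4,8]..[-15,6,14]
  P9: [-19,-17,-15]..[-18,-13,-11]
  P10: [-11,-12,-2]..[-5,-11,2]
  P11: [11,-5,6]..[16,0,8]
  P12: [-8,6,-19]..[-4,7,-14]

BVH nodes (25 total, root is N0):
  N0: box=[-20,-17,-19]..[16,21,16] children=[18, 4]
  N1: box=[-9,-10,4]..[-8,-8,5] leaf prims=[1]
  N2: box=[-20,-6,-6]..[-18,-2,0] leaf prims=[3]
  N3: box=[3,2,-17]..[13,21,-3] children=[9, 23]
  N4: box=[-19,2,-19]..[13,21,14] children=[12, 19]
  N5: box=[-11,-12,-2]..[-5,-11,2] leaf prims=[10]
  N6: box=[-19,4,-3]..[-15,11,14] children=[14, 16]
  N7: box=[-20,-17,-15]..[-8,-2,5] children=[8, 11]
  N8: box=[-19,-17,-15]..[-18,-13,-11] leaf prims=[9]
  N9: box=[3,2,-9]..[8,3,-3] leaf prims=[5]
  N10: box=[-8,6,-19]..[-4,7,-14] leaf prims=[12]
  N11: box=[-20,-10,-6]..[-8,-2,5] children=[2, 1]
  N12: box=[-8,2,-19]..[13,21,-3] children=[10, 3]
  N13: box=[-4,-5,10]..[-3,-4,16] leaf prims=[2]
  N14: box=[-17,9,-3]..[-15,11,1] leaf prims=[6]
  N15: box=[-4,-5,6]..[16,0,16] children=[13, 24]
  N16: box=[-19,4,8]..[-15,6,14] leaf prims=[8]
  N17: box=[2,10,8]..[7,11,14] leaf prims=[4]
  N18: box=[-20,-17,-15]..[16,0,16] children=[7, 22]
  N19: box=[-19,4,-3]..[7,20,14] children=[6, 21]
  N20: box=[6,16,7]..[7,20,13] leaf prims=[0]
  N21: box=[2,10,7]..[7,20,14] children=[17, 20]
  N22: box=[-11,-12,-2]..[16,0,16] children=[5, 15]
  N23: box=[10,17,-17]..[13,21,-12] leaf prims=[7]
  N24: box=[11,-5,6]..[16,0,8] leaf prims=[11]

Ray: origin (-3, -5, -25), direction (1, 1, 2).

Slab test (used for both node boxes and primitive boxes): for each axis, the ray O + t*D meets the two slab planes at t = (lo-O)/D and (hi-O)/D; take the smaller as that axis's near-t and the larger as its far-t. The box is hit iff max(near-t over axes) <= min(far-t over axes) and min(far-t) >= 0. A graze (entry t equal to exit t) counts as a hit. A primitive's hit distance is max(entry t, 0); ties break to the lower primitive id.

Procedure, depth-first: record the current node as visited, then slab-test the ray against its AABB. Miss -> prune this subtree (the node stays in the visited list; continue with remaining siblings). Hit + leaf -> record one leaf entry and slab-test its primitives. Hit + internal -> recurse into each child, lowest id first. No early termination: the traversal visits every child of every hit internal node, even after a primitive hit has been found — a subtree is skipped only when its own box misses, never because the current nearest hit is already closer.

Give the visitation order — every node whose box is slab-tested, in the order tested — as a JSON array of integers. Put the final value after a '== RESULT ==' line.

Trace the traversal:
N0 x:[-17,19] y:[-12,26] z:[3,41/2] -> hit [3,19], descend [4, 18]
  N4 x:[-16,16] y:[7,26] z:[3,39/2] -> hit [7,16], descend [12, 19]
    N12 x:[-5,16] y:[7,26] z:[3,11] -> hit [7,11], descend [3, 10]
      N3 x:[6,16] y:[7,26] z:[4,11] -> hit [7,11], descend [9, 23]
        N9 x:[6,11] y:[7,8] z:[8,11] -> hit [8,8] leaf, test {P5@t=8}
        N23 x:[13,16] y:[22,26] z:[4,13/2] -> miss, prune
      N10 x:[-5,-1] y:[11,12] z:[3,11/2] -> miss, prune
    N19 x:[-16,10] y:[9,25] z:[11,39/2] -> miss, prune
  N18 x:[-17,19] y:[-12,5] z:[5,41/2] -> hit [5,5], descend [7, 22]
    N7 x:[-17,-5] y:[-12,3] z:[5,15] -> miss, prune
    N22 x:[-8,19] y:[-7,5] z:[23/2,41/2] -> miss, prune

11 AABB tests over nodes [0, 4, 12, 3, 9, 23, 10, 19, 18, 7, 22]; 1 leaf entered; closest P5.

== RESULT ==
[0, 4, 12, 3, 9, 23, 10, 19, 18, 7, 22]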